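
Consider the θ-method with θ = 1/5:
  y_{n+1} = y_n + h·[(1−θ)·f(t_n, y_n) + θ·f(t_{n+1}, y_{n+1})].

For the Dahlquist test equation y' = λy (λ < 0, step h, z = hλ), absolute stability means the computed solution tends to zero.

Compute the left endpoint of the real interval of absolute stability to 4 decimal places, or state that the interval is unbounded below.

With y'=λy (z=hλ):
  y_{n+1} = y_n + z·[4/5·y_n + 1/5·y_{n+1}] ⇒ (1 − 1/5z)y_{n+1} = (1 + 4/5z)y_n
  so R(z) = (1 + 4/5z)/(1 − 1/5z).

Boundary: |R(x)|=1, x<0.
x=-0.96: |R|=0.1946
R=−1: 1+4/5x = −1+1/5x ⇒ -3/5x=2 ⇒ x=2/(-3/5)=-3.3333
Confirm numerically:
  x=-2.740: |R|=0.77003 <1
  x=-2.270: |R|=0.56121 <1
  x=-2.042: |R|=0.44987 <1
  x=-3.748: |R|=1.14220 >1
  x=-3.548: |R|=1.07534 >1
  x=-3.470: |R|=1.04841 >1
Interval (-3.3333, 0).

left endpoint -3.3333.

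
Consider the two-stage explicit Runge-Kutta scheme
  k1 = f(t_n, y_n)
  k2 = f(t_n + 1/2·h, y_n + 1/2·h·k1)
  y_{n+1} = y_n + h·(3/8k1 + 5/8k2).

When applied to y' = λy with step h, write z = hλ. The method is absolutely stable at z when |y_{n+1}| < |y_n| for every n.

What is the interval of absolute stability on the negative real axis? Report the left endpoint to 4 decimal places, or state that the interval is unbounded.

z∈(-3.2000,0).

On y'=λy, z=hλ:
  k1=λy_n ⇒ h·k1=z·y_n;  k2=λ(1+1/2z)y_n ⇒ h·k2=z(1+1/2z)y_n
  y_{n+1}/y_n = 1 + 3/8z + 5/8z(1+1/2z) = 1 + z + 5/16z²
  ⇒ R(z) = 1 + z + 5/16z².

Solve |R(x)|<1 on ℝ⁻.
x=-1.63: |R|=0.2003
R=1: x+5/16x²=0 ⇒ x=−16/5=-3.2000; min R=1−1/(4·5/16)=0.2000>−1
Confirm numerically:
  x=-2.122: |R|=0.28515 <1
  x=-1.794: |R|=0.21176 <1
  x=-1.527: |R|=0.20167 <1
  x=-1.362: |R|=0.21770 <1
  x=-3.603: |R|=1.45375 >1
  x=-3.368: |R|=1.17682 >1
  x=-3.362: |R|=1.17020 >1
So |R|<1 on (-3.2000, 0).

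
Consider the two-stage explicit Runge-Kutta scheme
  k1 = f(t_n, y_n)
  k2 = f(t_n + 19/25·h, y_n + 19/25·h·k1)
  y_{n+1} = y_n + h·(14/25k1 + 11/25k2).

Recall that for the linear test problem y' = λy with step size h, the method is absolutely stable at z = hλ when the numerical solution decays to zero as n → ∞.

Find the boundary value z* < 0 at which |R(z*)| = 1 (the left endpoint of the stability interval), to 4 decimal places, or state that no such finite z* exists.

left endpoint -2.9904.

Set f=λy, z=hλ:
  k1=λy_n ⇒ h·k1=z·y_n;  k2=λ(1+19/25z)y_n ⇒ h·k2=z(1+19/25z)y_n
  y_{n+1}/y_n = 1 + 14/25z + 11/25z(1+19/25z) = 1 + z + 209/625z²
  R(z) = 1 + z + 209/625z².

Boundary: |R(x)|=1, x<0.
x=-1.73: |R|=0.2708
R=1: x+209/625x²=0 ⇒ x=−625/209=-2.9904; min R=1−1/(4·209/625)=0.2524>−1
Confirm numerically:
  x=-2.745: |R|=0.77471 <1
  x=-2.547: |R|=0.62232 <1
  x=-2.009: |R|=0.34067 <1
  x=-1.323: |R|=0.26231 <1
  x=-3.461: |R|=1.54462 >1
  x=-3.250: |R|=1.28210 >1
  x=-3.159: |R|=1.17807 >1
Interval (-2.9904, 0).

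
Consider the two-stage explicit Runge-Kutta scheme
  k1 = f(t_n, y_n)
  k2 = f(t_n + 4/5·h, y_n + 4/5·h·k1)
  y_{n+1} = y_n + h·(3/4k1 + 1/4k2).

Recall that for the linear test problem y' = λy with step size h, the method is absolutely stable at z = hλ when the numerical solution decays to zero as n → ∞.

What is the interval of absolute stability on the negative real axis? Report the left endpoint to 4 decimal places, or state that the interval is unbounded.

Set f=λy, z=hλ:
  k1=λy_n ⇒ h·k1=z·y_n;  k2=λ(1+4/5z)y_n ⇒ h·k2=z(1+4/5z)y_n
  y_{n+1}/y_n = 1 + 3/4z + 1/4z(1+4/5z) = 1 + z + 1/5z²
  ⇒ R(z) = 1 + z + 1/5z².

Solve |R(x)|<1 on ℝ⁻.
x=-0.32: |R|=0.7005
R=1: x+1/5x²=0 ⇒ x=−5=-5.0000; min R=1−1/(4·1/5)=-0.2500>−1
Confirm numerically:
  x=-4.796: |R|=0.80432 <1
  x=-3.671: |R|=0.02425 <1
  x=-3.110: |R|=0.17558 <1
  x=-5.279: |R|=1.29457 >1
  x=-5.155: |R|=1.15981 >1
So |R|<1 on (-5.0000, 0).

(-5.0000, 0).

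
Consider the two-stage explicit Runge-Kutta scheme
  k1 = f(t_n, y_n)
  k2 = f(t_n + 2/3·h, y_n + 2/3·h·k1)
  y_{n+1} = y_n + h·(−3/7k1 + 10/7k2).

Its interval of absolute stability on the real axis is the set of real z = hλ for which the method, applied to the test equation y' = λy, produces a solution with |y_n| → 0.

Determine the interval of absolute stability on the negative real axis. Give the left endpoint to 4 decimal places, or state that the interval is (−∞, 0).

Set f=λy, z=hλ:
  k1=λy_n ⇒ h·k1=z·y_n;  k2=λ(1+2/3z)y_n ⇒ h·k2=z(1+2/3z)y_n
  y_{n+1}/y_n = 1 − 3/7z + 10/7z(1+2/3z) = 1 + z + 20/21z²
  ⇒ R(z) = 1 + z + 20/21z².

Solve |R(x)|<1 on ℝ⁻.
x=-0.98: |R|=0.9347
R=1: x+20/21x²=0 ⇒ x=−21/20=-1.0500; min R=1−1/(4·20/21)=0.7375>−1
Confirm numerically:
  x=-0.829: |R|=0.82552 <1
  x=-0.798: |R|=0.80848 <1
  x=-0.715: |R|=0.77188 <1
  x=-0.689: |R|=0.76312 <1
  x=-1.548: |R|=1.73419 >1
  x=-1.338: |R|=1.36699 >1
  x=-1.238: |R|=1.22166 >1
So |R|<1 on (-1.0500, 0).

z∈(-1.0500,0).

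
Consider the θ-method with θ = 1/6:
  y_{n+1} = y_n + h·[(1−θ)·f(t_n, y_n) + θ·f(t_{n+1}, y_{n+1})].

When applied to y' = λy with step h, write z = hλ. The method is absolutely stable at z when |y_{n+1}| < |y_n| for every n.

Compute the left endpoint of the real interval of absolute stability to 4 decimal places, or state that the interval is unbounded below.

z* = -3.0000.

Test eqn y'=λy, z=hλ:
  y_{n+1} = y_n + z·[5/6·y_n + 1/6·y_{n+1}] ⇒ (1 − 1/6z)y_{n+1} = (1 + 5/6z)y_n
  R(z) = (1 + 5/6z)/(1 − 1/6z).

Need |R(x)|<1, x<0.
x=-1.24: |R|=0.0276
R=−1: 1+5/6x = −1+1/6x ⇒ -2/3x=2 ⇒ x=2/(-2/3)=-3.0000
Confirm numerically:
  x=-2.562: |R|=0.79537 <1
  x=-2.141: |R|=0.57794 <1
  x=-1.473: |R|=0.18266 <1
  x=-1.303: |R|=0.07052 <1
  x=-3.582: |R|=1.24296 >1
  x=-3.539: |R|=1.22602 >1
Interval (-3.0000, 0).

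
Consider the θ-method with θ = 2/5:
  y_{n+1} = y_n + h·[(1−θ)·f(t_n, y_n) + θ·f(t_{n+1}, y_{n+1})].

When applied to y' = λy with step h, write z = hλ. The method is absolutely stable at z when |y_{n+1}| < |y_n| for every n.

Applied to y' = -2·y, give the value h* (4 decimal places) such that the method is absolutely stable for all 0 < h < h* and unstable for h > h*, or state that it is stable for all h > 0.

(-10.0000,0); λ=-2 ⇒ h* = (10)/2 = 5.0000.

With y'=λy (z=hλ):
  y_{n+1} = y_n + z·[3/5·y_n + 2/5·y_{n+1}] ⇒ (1 − 2/5z)y_{n+1} = (1 + 3/5z)y_n
  so R(z) = (1 + 3/5z)/(1 − 2/5z).

Boundary: |R(x)|=1, x<0.
x=-0.88: |R|=0.3491
R=−1: 1+3/5x = −1+2/5x ⇒ -1/5x=2 ⇒ x=2/(-1/5)=-10.0000
Confirm numerically:
  x=-7.852: |R|=0.89625 <1
  x=-7.135: |R|=0.85132 <1
  x=-5.111: |R|=0.67882 <1
  x=-10.488: |R|=1.01879 >1
  x=-10.405: |R|=1.01569 >1
  x=-10.091: |R|=1.00361 >1
Interval (-10.0000, 0).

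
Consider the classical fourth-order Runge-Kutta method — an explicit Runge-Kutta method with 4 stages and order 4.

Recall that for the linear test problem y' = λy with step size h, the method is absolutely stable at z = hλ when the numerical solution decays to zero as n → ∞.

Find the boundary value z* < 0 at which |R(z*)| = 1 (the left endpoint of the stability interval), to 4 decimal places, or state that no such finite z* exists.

On y'=λy, z=hλ:
  order 4, 4-stage ⇒ R(z)=1+z+z^2/2+z^3/6+z^4/24
  (e.g. R(-0.68)=0.50770, |R|=0.50770)

Need |R(x)|<1, x<0.
x=-0.68: |R|=0.5077
|R(-2.34)|=0.5116 |R(-1.65)|=0.2714 |R(-0.63)|=0.5333
Bisect:
  x_lo=-3.5088 |R|=2.7628  x_hi=-0.2371 |R|=0.7889
  mid=-1.87295 |R|=0.29872 →hi
  mid=-2.69086 |R|=0.86671 →hi
  mid=-3.09982 |R|=1.58742 →lo
  mid=-2.89534 |R|=1.17899 →lo
  mid=-2.79310 |R|=1.01183 →lo
  mid=-2.74198 |R|=0.93664 →hi
  mid=-2.76754 |R|=0.97356 →hi
  mid=-2.78032 |R|=0.99253 →hi
  mid=-2.78671 |R|=1.00214 →lo
  ...
  [-2.78531,-2.78511] ⇒ x*=-2.7853
Stable set (-2.7853, 0).

z* = -2.7853.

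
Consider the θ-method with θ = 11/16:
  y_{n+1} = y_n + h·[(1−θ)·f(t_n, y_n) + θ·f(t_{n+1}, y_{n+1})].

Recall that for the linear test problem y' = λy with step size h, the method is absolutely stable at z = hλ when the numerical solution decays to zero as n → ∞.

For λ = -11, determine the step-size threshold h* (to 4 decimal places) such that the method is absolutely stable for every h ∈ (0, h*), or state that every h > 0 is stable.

unbounded; (−∞, 0). Any h>0 works for λ=-11.

Set f=λy, z=hλ:
  y_{n+1} = y_n + z·[5/16·y_n + 11/16·y_{n+1}] ⇒ (1 − 11/16z)y_{n+1} = (1 + 5/16z)y_n
  Hence R(z) = (1 + 5/16z)/(1 − 11/16z).

Solve |R(x)|<1 on ℝ⁻.
x=-1.11: |R|=0.3704
x=-2: |R|=0.1579
x=-10: |R|=0.2698
x=-100: |R|=0.4337
θ=11/16≥1/2 ⇒ |1+5/16x|<|1−11/16x| ∀x<0 ⇒ unbounded interval.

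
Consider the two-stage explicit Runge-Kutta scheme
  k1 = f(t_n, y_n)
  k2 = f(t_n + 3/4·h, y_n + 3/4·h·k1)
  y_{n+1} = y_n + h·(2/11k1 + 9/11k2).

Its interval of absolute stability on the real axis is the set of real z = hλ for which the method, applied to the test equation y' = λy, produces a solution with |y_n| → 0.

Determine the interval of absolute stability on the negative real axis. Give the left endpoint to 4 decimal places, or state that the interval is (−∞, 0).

On y'=λy, z=hλ:
  k1=λy_n ⇒ h·k1=z·y_n;  k2=λ(1+3/4z)y_n ⇒ h·k2=z(1+3/4z)y_n
  y_{n+1}/y_n = 1 + 2/11z + 9/11z(1+3/4z) = 1 + z + 27/44z²
  R(z) = 1 + z + 27/44z².

Boundary: |R(x)|=1, x<0.
x=-1.14: |R|=0.6575
R=1: x+27/44x²=0 ⇒ x=−44/27=-1.6296; min R=1−1/(4·27/44)=0.5926>−1
Confirm numerically:
  x=-1.409: |R|=0.80924 <1
  x=-1.406: |R|=0.80706 <1
  x=-1.271: |R|=0.72029 <1
  x=-1.061: |R|=0.62978 <1
  x=-2.047: |R|=1.52426 >1
  x=-1.747: |R|=1.12582 >1
  x=-1.724: |R|=1.09984 >1
Stable set (-1.6296, 0).

(-1.6296, 0).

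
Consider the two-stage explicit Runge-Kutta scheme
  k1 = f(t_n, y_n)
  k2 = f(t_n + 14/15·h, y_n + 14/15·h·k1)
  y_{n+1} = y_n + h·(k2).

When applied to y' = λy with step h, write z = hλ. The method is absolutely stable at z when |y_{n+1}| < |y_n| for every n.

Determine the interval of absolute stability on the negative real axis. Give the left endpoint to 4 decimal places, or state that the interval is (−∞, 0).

(-1.0714, 0).

On y'=λy, z=hλ:
  k1=λy_n ⇒ h·k1=z·y_n;  k2=λ(1+14/15z)y_n ⇒ h·k2=z(1+14/15z)y_n
  y_{n+1}/y_n = 1 + z(1+14/15z) = 1 + z + 14/15z²
  R(z) = 1 + z + 14/15z².

Boundary: |R(x)|=1, x<0.
x=-1.21: |R|=1.1565
R=1: x+14/15x²=0 ⇒ x=−15/14=-1.0714; min R=1−1/(4·14/15)=0.7321>−1
Confirm numerically:
  x=-1.045: |R|=0.97422 <1
  x=-0.902: |R|=0.85736 <1
  x=-0.695: |R|=0.75582 <1
  x=-0.635: |R|=0.74134 <1
  x=-1.432: |R|=1.48192 >1
  x=-1.112: |R|=1.04211 >1
So |R|<1 on (-1.0714, 0).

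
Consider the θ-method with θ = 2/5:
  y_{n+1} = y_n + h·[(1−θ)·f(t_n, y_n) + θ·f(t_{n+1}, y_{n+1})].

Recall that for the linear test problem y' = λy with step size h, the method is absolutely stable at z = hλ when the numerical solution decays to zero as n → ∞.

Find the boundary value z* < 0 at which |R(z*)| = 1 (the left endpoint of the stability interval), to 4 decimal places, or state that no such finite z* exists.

Set f=λy, z=hλ:
  y_{n+1} = y_n + z·[3/5·y_n + 2/5·y_{n+1}] ⇒ (1 − 2/5z)y_{n+1} = (1 + 3/5z)y_n
  Hence R(z) = (1 + 3/5z)/(1 − 2/5z).

Need |R(x)|<1, x<0.
x=-1.44: |R|=0.0863
R=−1: 1+3/5x = −1+2/5x ⇒ -1/5x=2 ⇒ x=2/(-1/5)=-10.0000
Confirm numerically:
  x=-9.925: |R|=0.99698 <1
  x=-8.104: |R|=0.91060 <1
  x=-6.415: |R|=0.79893 <1
  x=-10.459: |R|=1.01771 >1
  x=-10.100: |R|=1.00397 >1
Stable set (-10.0000, 0).

left endpoint -10.0000.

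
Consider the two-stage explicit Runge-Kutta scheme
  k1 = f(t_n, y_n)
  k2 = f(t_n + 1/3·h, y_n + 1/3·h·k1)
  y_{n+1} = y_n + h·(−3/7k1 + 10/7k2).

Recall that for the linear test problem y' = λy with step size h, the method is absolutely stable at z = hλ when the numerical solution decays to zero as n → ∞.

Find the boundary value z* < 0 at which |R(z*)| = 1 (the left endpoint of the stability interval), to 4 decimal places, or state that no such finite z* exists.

left endpoint -2.1000.

Test eqn y'=λy, z=hλ:
  k1=λy_n ⇒ h·k1=z·y_n;  k2=λ(1+1/3z)y_n ⇒ h·k2=z(1+1/3z)y_n
  y_{n+1}/y_n = 1 − 3/7z + 10/7z(1+1/3z) = 1 + z + 10/21z²
  Hence R(z) = 1 + z + 10/21z².

Solve |R(x)|<1 on ℝ⁻.
x=-1.78: |R|=0.7288
R=1: x+10/21x²=0 ⇒ x=−21/10=-2.1000; min R=1−1/(4·10/21)=0.4750>−1
Confirm numerically:
  x=-1.401: |R|=0.53367 <1
  x=-1.223: |R|=0.48925 <1
  x=-1.145: |R|=0.47930 <1
  x=-1.009: |R|=0.47580 <1
  x=-2.605: |R|=1.62644 >1
  x=-2.422: |R|=1.37137 >1
  x=-2.270: |R|=1.18376 >1
So |R|<1 on (-2.1000, 0).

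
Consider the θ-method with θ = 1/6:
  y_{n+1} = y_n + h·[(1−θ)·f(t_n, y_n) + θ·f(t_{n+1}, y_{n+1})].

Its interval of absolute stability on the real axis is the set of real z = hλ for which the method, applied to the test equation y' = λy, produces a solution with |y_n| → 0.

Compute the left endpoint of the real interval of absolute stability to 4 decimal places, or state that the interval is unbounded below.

z* = -3.0000.

On y'=λy, z=hλ:
  y_{n+1} = y_n + z·[5/6·y_n + 1/6·y_{n+1}] ⇒ (1 − 1/6z)y_{n+1} = (1 + 5/6z)y_n
  so R(z) = (1 + 5/6z)/(1 − 1/6z).

Boundary: |R(x)|=1, x<0.
x=-0.83: |R|=0.2709
R=−1: 1+5/6x = −1+1/6x ⇒ -2/3x=2 ⇒ x=2/(-2/3)=-3.0000
Confirm numerically:
  x=-2.913: |R|=0.96096 <1
  x=-2.076: |R|=0.54235 <1
  x=-2.060: |R|=0.53350 <1
  x=-1.840: |R|=0.40816 <1
  x=-3.320: |R|=1.13734 >1
  x=-3.137: |R|=1.05998 >1
So |R|<1 on (-3.0000, 0).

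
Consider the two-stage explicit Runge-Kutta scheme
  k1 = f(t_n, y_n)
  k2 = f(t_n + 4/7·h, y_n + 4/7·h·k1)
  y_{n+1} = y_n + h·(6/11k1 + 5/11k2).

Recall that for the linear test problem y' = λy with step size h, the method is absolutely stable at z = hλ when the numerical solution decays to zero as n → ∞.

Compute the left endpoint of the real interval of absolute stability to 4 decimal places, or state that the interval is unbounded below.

Set f=λy, z=hλ:
  k1=λy_n ⇒ h·k1=z·y_n;  k2=λ(1+4/7z)y_n ⇒ h·k2=z(1+4/7z)y_n
  y_{n+1}/y_n = 1 + 6/11z + 5/11z(1+4/7z) = 1 + z + 20/77z²
  ⇒ R(z) = 1 + z + 20/77z².

Need |R(x)|<1, x<0.
x=-1.08: |R|=0.2230
R=1: x+20/77x²=0 ⇒ x=−77/20=-3.8500; min R=1−1/(4·20/77)=0.0375>−1
Confirm numerically:
  x=-2.166: |R|=0.05259 <1
  x=-1.995: |R|=0.03877 <1
  x=-1.803: |R|=0.04137 <1
  x=-4.350: |R|=1.56494 >1
  x=-4.331: |R|=1.54109 >1
So |R|<1 on (-3.8500, 0).

z* = -3.8500.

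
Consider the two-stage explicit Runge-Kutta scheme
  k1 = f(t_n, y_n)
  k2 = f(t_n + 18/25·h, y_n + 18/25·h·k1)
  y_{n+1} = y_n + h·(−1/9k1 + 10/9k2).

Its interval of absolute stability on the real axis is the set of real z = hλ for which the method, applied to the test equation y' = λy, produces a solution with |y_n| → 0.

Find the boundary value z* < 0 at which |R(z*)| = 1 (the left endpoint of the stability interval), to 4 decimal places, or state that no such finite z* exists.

With y'=λy (z=hλ):
  k1=λy_n ⇒ h·k1=z·y_n;  k2=λ(1+18/25z)y_n ⇒ h·k2=z(1+18/25z)y_n
  y_{n+1}/y_n = 1 − 1/9z + 10/9z(1+18/25z) = 1 + z + 4/5z²
  ⇒ R(z) = 1 + z + 4/5z².

Boundary: |R(x)|=1, x<0.
x=-0.45: |R|=0.7120
R=1: x+4/5x²=0 ⇒ x=−5/4=-1.2500; min R=1−1/(4·4/5)=0.6875>−1
Confirm numerically:
  x=-1.027: |R|=0.81678 <1
  x=-0.966: |R|=0.78052 <1
  x=-0.753: |R|=0.70061 <1
  x=-1.765: |R|=1.72718 >1
  x=-1.338: |R|=1.09420 >1
Interval (-1.2500, 0).

z* = -1.2500.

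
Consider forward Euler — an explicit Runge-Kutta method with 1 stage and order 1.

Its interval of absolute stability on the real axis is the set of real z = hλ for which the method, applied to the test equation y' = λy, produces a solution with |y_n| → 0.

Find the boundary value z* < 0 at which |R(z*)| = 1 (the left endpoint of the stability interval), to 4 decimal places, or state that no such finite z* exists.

left endpoint -2.0000.

On y'=λy, z=hλ:
  order 1, 1-stage ⇒ R(z)=1+z
  (e.g. R(-1.78)=-0.78000, |R|=0.78000)

Find x<0 with |R(x)|<1.
x=-1.78: |R|=0.7800
|R(-2.16)|=1.1600 |R(-1.06)|=0.0600 |R(-1.03)|=0.0300
Bisect:
  x_lo=-2.5214 |R|=1.5214  x_hi=-0.0504 |R|=0.9496
  mid=-1.28591 |R|=0.28591 →hi
  mid=-1.90366 |R|=0.90366 →hi
  mid=-2.21253 |R|=1.21253 →lo
  mid=-2.05809 |R|=1.05809 →lo
  mid=-1.98087 |R|=0.98087 →hi
  mid=-2.01948 |R|=1.01948 →lo
  mid=-2.00018 |R|=1.00018 →lo
  mid=-1.99053 |R|=0.99053 →hi
  mid=-1.99535 |R|=0.99535 →hi
  mid=-1.99777 |R|=0.99777 →hi
  ...
  [-2.00003,-1.99988] ⇒ x*=-2.0000
So |R|<1 on (-2.0000, 0).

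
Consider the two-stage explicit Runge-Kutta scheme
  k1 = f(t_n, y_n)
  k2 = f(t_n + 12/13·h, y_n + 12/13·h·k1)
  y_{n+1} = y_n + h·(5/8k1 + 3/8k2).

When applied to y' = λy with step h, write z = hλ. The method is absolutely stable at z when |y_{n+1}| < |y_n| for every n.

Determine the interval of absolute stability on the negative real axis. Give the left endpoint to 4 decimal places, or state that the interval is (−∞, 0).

With y'=λy (z=hλ):
  k1=λy_n ⇒ h·k1=z·y_n;  k2=λ(1+12/13z)y_n ⇒ h·k2=z(1+12/13z)y_n
  y_{n+1}/y_n = 1 + 5/8z + 3/8z(1+12/13z) = 1 + z + 9/26z²
  Hence R(z) = 1 + z + 9/26z².

Need |R(x)|<1, x<0.
x=-1.01: |R|=0.3431
R=1: x+9/26x²=0 ⇒ x=−26/9=-2.8889; min R=1−1/(4·9/26)=0.2778>−1
Confirm numerically:
  x=-2.610: |R|=0.74803 <1
  x=-2.184: |R|=0.46710 <1
  x=-1.871: |R|=0.34076 <1
  x=-1.837: |R|=0.33112 <1
  x=-3.396: |R|=1.59613 >1
  x=-3.106: |R|=1.23343 >1
  x=-2.984: |R|=1.09824 >1
Stable set (-2.8889, 0).

z∈(-2.8889,0).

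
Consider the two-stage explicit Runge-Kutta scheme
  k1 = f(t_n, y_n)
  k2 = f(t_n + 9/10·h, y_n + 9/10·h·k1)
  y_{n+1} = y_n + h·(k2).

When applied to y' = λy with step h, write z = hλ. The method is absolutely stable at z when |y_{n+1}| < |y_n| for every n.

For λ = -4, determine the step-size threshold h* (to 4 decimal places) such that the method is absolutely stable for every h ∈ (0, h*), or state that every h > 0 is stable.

Set f=λy, z=hλ:
  k1=λy_n ⇒ h·k1=z·y_n;  k2=λ(1+9/10z)y_n ⇒ h·k2=z(1+9/10z)y_n
  y_{n+1}/y_n = 1 + z(1+9/10z) = 1 + z + 9/10z²
  so R(z) = 1 + z + 9/10z².

Boundary: |R(x)|=1, x<0.
x=-1.54: |R|=1.5944
R=1: x+9/10x²=0 ⇒ x=−10/9=-1.1111; min R=1−1/(4·9/10)=0.7222>−1
Confirm numerically:
  x=-0.827: |R|=0.78854 <1
  x=-0.720: |R|=0.74656 <1
  x=-0.710: |R|=0.74369 <1
  x=-1.395: |R|=1.35642 >1
  x=-1.155: |R|=1.04562 >1
Stable set (-1.1111, 0).

(-1.1111,0); λ=-4 ⇒ h* = (10/9)/4 = 0.2778.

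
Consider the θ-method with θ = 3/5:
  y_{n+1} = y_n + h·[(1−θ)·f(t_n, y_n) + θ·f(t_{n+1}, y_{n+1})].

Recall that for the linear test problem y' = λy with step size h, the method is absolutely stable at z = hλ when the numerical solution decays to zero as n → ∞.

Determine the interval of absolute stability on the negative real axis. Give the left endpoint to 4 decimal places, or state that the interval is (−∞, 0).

(−∞, 0) — no finite endpoint.

On y'=λy, z=hλ:
  y_{n+1} = y_n + z·[2/5·y_n + 3/5·y_{n+1}] ⇒ (1 − 3/5z)y_{n+1} = (1 + 2/5z)y_n
  so R(z) = (1 + 2/5z)/(1 − 3/5z).

Solve |R(x)|<1 on ℝ⁻.
x=-0.64: |R|=0.5376
x=-2: |R|=0.0909
x=-10: |R|=0.4286
x=-100: |R|=0.6393
θ=3/5≥1/2 ⇒ |1+2/5x|<|1−3/5x| ∀x<0 ⇒ unbounded interval.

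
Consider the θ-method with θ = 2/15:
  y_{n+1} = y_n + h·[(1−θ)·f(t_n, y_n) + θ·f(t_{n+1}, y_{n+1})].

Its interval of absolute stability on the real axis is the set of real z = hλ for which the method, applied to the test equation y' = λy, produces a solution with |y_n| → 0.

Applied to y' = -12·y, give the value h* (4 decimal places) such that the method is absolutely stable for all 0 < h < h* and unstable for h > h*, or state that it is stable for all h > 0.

(-2.7273,0); λ=-12 ⇒ h* = (30/11)/12 = 0.2273.

On y'=λy, z=hλ:
  y_{n+1} = y_n + z·[13/15·y_n + 2/15·y_{n+1}] ⇒ (1 − 2/15z)y_{n+1} = (1 + 13/15z)y_n
  ⇒ R(z) = (1 + 13/15z)/(1 − 2/15z).

Need |R(x)|<1, x<0.
x=-0.5: |R|=0.5312
R=−1: 1+13/15x = −1+2/15x ⇒ -11/15x=2 ⇒ x=2/(-11/15)=-2.7273
Confirm numerically:
  x=-1.985: |R|=0.56958 <1
  x=-1.641: |R|=0.34641 <1
  x=-1.542: |R|=0.27903 <1
  x=-1.315: |R|=0.11883 <1
  x=-3.295: |R|=1.28925 >1
  x=-3.266: |R|=1.27522 >1
  x=-2.781: |R|=1.02874 >1
Stable set (-2.7273, 0).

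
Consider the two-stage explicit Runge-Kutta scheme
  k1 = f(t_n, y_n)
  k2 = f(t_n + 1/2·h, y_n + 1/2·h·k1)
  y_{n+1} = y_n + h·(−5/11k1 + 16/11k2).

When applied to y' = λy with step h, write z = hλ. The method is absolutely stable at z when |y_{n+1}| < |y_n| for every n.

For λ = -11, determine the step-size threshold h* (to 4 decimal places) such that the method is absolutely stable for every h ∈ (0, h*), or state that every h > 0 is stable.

(-1.3750,0); λ=-11 ⇒ h* = (11/8)/11 = 0.1250.

On y'=λy, z=hλ:
  k1=λy_n ⇒ h·k1=z·y_n;  k2=λ(1+1/2z)y_n ⇒ h·k2=z(1+1/2z)y_n
  y_{n+1}/y_n = 1 − 5/11z + 16/11z(1+1/2z) = 1 + z + 8/11z²
  R(z) = 1 + z + 8/11z².

Find x<0 with |R(x)|<1.
x=-1.14: |R|=0.8052
R=1: x+8/11x²=0 ⇒ x=−11/8=-1.3750; min R=1−1/(4·8/11)=0.6562>−1
Confirm numerically:
  x=-0.999: |R|=0.72682 <1
  x=-0.937: |R|=0.70152 <1
  x=-0.795: |R|=0.66465 <1
  x=-1.974: |R|=1.85995 >1
  x=-1.493: |R|=1.12813 >1
So |R|<1 on (-1.3750, 0).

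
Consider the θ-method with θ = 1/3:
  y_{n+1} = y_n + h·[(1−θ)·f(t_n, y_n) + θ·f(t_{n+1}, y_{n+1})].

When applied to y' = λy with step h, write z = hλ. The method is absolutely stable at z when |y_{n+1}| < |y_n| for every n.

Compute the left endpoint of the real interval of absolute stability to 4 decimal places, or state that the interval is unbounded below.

Set f=λy, z=hλ:
  y_{n+1} = y_n + z·[2/3·y_n + 1/3·y_{n+1}] ⇒ (1 − 1/3z)y_{n+1} = (1 + 2/3z)y_n
  ⇒ R(z) = (1 + 2/3z)/(1 − 1/3z).

Find x<0 with |R(x)|<1.
x=-0.96: |R|=0.2727
R=−1: 1+2/3x = −1+1/3x ⇒ -1/3x=2 ⇒ x=2/(-1/3)=-6.0000
Confirm numerically:
  x=-5.978: |R|=0.99755 <1
  x=-3.317: |R|=0.57527 <1
  x=-2.918: |R|=0.47922 <1
  x=-2.563: |R|=0.38217 <1
  x=-6.401: |R|=1.04266 >1
  x=-6.394: |R|=1.04194 >1
  x=-6.249: |R|=1.02692 >1
Interval (-6.0000, 0).

left endpoint -6.0000.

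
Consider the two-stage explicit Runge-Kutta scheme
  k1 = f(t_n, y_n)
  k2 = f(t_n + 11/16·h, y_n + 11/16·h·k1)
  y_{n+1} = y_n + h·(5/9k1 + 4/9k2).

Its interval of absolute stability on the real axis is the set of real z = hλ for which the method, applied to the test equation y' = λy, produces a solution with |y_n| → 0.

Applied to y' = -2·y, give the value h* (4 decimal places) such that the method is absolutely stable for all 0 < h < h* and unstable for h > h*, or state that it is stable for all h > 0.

Set f=λy, z=hλ:
  k1=λy_n ⇒ h·k1=z·y_n;  k2=λ(1+11/16z)y_n ⇒ h·k2=z(1+11/16z)y_n
  y_{n+1}/y_n = 1 + 5/9z + 4/9z(1+11/16z) = 1 + z + 11/36z²
  ⇒ R(z) = 1 + z + 11/36z².

Need |R(x)|<1, x<0.
x=-1.58: |R|=0.1828
R=1: x+11/36x²=0 ⇒ x=−36/11=-3.2727; min R=1−1/(4·11/36)=0.1818>−1
Confirm numerically:
  x=-3.179: |R|=0.90896 <1
  x=-2.951: |R|=0.70990 <1
  x=-2.797: |R|=0.59342 <1
  x=-2.634: |R|=0.48593 <1
  x=-3.795: |R|=1.60562 >1
  x=-3.678: |R|=1.45546 >1
  x=-3.370: |R|=1.10016 >1
Interval (-3.2727, 0).

(-3.2727,0); λ=-2 ⇒ h* = (36/11)/2 = 1.6364.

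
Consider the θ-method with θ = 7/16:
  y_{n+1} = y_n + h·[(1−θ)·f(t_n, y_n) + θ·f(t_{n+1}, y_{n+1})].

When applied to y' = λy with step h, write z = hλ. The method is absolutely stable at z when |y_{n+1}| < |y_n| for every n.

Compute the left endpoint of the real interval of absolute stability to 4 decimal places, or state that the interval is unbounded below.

left endpoint -16.0000.

On y'=λy, z=hλ:
  y_{n+1} = y_n + z·[9/16·y_n + 7/16·y_{n+1}] ⇒ (1 − 7/16z)y_{n+1} = (1 + 9/16z)y_n
  so R(z) = (1 + 9/16z)/(1 − 7/16z).

Solve |R(x)|<1 on ℝ⁻.
x=-1.27: |R|=0.1836
R=−1: 1+9/16x = −1+7/16x ⇒ -1/8x=2 ⇒ x=2/(-1/8)=-16.0000
Confirm numerically:
  x=-11.292: |R|=0.90093 <1
  x=-11.134: |R|=0.89640 <1
  x=-9.009: |R|=0.82315 <1
  x=-8.882: |R|=0.81789 <1
  x=-16.097: |R|=1.00151 >1
  x=-16.043: |R|=1.00067 >1
So |R|<1 on (-16.0000, 0).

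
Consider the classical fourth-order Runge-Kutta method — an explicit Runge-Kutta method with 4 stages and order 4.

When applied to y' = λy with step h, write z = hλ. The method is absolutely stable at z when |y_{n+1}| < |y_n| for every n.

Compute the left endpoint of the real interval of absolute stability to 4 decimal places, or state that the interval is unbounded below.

left endpoint -2.7853.

Test eqn y'=λy, z=hλ:
  order 4, 4-stage ⇒ R(z)=1+z+z^2/2+z^3/6+z^4/24
  (e.g. R(-0.99)=0.37836, |R|=0.37836)

Find x<0 with |R(x)|<1.
x=-0.99: |R|=0.3784
|R(-1.17)|=0.3256 |R(-1.01)|=0.3717 |R(-0.91)|=0.4070
Bisect:
  x_lo=-3.2267 |R|=1.8967  x_hi=-0.3521 |R|=0.7032
  mid=-1.78943 |R|=0.28384 →hi
  mid=-2.50807 |R|=0.65639 →hi
  mid=-2.86739 |R|=1.13099 →lo
  mid=-2.68773 |R|=0.86259 →hi
  mid=-2.77756 |R|=0.98840 →hi
  mid=-2.82247 |R|=1.05752 →lo
  mid=-2.80001 |R|=1.02242 →lo
  mid=-2.78879 |R|=1.00528 →lo
  mid=-2.78317 |R|=0.99681 →hi
  mid=-2.78598 |R|=1.00103 →lo
  ...
  [-2.78545,-2.78528] ⇒ x*=-2.7853
So |R|<1 on (-2.7853, 0).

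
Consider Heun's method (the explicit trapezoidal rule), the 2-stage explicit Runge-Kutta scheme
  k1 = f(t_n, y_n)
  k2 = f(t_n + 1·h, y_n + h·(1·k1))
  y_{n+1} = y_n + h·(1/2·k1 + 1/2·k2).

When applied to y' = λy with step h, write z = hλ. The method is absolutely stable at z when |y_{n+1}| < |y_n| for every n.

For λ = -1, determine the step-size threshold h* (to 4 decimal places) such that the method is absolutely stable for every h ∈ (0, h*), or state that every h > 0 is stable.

With y'=λy (z=hλ):
  order 2, 2-stage ⇒ R(z)=1+z+z^2/2
  (e.g. R(-0.87)=0.50845, |R|=0.50845)

Find x<0 with |R(x)|<1.
x=-0.87: |R|=0.5085
|R(-1.29)|=0.5421 |R(-0.87)|=0.5085 |R(-0.56)|=0.5968
Bisect:
  x_lo=-2.4260 |R|=1.5167  x_hi=-0.2716 |R|=0.7653
  mid=-1.34878 |R|=0.56082 →hi
  mid=-1.88738 |R|=0.89372 →hi
  mid=-2.15668 |R|=1.16895 →lo
  mid=-2.02203 |R|=1.02227 →lo
  mid=-1.95470 |R|=0.95573 →hi
  mid=-1.98836 |R|=0.98843 →hi
  mid=-2.00519 |R|=1.00521 →lo
  ...
  [-2.00007,-1.99994] ⇒ x*=-2.0000
Stable set (-2.0000, 0).

(-2.0000,0); λ=-1 ⇒ h* = 2.0000.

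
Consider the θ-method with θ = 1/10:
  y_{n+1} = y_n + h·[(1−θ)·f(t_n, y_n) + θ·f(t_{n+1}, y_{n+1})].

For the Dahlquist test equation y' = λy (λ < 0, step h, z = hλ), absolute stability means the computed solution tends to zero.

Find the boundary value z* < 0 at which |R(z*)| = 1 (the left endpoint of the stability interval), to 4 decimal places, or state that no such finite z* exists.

With y'=λy (z=hλ):
  y_{n+1} = y_n + z·[9/10·y_n + 1/10·y_{n+1}] ⇒ (1 − 1/10z)y_{n+1} = (1 + 9/10z)y_n
  Hence R(z) = (1 + 9/10z)/(1 − 1/10z).

Solve |R(x)|<1 on ℝ⁻.
x=-0.95: |R|=0.1324
R=−1: 1+9/10x = −1+1/10x ⇒ -4/5x=2 ⇒ x=2/(-4/5)=-2.5000
Confirm numerically:
  x=-1.991: |R|=0.66041 <1
  x=-1.941: |R|=0.62549 <1
  x=-1.858: |R|=0.56687 <1
  x=-1.734: |R|=0.47776 <1
  x=-3.068: |R|=1.34772 >1
  x=-2.696: |R|=1.12350 >1
So |R|<1 on (-2.5000, 0).

left endpoint -2.5000.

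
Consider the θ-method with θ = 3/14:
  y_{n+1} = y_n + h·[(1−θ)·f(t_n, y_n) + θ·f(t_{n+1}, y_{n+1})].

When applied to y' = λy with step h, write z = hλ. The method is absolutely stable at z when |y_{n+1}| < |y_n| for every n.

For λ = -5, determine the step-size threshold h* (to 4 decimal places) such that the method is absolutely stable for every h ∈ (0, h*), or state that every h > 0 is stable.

On y'=λy, z=hλ:
  y_{n+1} = y_n + z·[11/14·y_n + 3/14·y_{n+1}] ⇒ (1 − 3/14z)y_{n+1} = (1 + 11/14z)y_n
  Hence R(z) = (1 + 11/14z)/(1 − 3/14z).

Need |R(x)|<1, x<0.
x=-0.61: |R|=0.4605
R=−1: 1+11/14x = −1+3/14x ⇒ -4/7x=2 ⇒ x=2/(-4/7)=-3.5000
Confirm numerically:
  x=-3.457: |R|=0.98588 <1
  x=-3.362: |R|=0.95416 <1
  x=-1.424: |R|=0.09107 <1
  x=-3.975: |R|=1.14658 >1
  x=-3.866: |R|=1.11438 >1
  x=-3.615: |R|=1.03703 >1
Interval (-3.5000, 0).

(-3.5000,0); λ=-5 ⇒ h* = (7/2)/5 = 0.7000.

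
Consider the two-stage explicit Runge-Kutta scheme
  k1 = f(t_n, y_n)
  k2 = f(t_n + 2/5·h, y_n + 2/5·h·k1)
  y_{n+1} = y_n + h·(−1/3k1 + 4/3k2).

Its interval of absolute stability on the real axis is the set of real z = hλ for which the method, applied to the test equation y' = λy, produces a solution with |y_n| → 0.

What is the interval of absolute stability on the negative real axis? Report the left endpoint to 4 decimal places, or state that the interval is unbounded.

On y'=λy, z=hλ:
  k1=λy_n ⇒ h·k1=z·y_n;  k2=λ(1+2/5z)y_n ⇒ h·k2=z(1+2/5z)y_n
  y_{n+1}/y_n = 1 − 1/3z + 4/3z(1+2/5z) = 1 + z + 8/15z²
  Hence R(z) = 1 + z + 8/15z².

Find x<0 with |R(x)|<1.
x=-1.11: |R|=0.5471
R=1: x+8/15x²=0 ⇒ x=−15/8=-1.8750; min R=1−1/(4·8/15)=0.5312>−1
Confirm numerically:
  x=-1.439: |R|=0.66538 <1
  x=-1.240: |R|=0.58005 <1
  x=-1.081: |R|=0.54223 <1
  x=-0.994: |R|=0.53295 <1
  x=-2.190: |R|=1.36792 >1
  x=-2.053: |R|=1.19490 >1
  x=-1.975: |R|=1.10533 >1
Stable set (-1.8750, 0).

(-1.8750, 0).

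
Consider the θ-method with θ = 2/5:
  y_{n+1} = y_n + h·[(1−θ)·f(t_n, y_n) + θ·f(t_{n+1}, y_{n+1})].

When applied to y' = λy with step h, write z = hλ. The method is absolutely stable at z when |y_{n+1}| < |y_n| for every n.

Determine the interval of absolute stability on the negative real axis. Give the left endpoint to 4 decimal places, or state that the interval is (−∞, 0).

(-10.0000, 0).

Test eqn y'=λy, z=hλ:
  y_{n+1} = y_n + z·[3/5·y_n + 2/5·y_{n+1}] ⇒ (1 − 2/5z)y_{n+1} = (1 + 3/5z)y_n
  ⇒ R(z) = (1 + 3/5z)/(1 − 2/5z).

Solve |R(x)|<1 on ℝ⁻.
x=-1.43: |R|=0.0903
R=−1: 1+3/5x = −1+2/5x ⇒ -1/5x=2 ⇒ x=2/(-1/5)=-10.0000
Confirm numerically:
  x=-9.571: |R|=0.98223 <1
  x=-7.238: |R|=0.85818 <1
  x=-4.298: |R|=0.58061 <1
  x=-4.110: |R|=0.55446 <1
  x=-10.558: |R|=1.02137 >1
  x=-10.179: |R|=1.00706 >1
Stable set (-10.0000, 0).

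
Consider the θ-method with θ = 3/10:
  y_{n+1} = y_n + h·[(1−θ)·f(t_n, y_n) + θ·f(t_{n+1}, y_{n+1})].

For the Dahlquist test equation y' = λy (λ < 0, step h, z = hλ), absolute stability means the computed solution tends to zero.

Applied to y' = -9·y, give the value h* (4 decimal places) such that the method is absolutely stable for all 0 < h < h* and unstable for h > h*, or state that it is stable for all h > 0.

Set f=λy, z=hλ:
  y_{n+1} = y_n + z·[7/10·y_n + 3/10·y_{n+1}] ⇒ (1 − 3/10z)y_{n+1} = (1 + 7/10z)y_n
  ⇒ R(z) = (1 + 7/10z)/(1 − 3/10z).

Boundary: |R(x)|=1, x<0.
x=-1.76: |R|=0.1518
R=−1: 1+7/10x = −1+3/10x ⇒ -2/5x=2 ⇒ x=2/(-2/5)=-5.0000
Confirm numerically:
  x=-4.825: |R|=0.97140 <1
  x=-4.405: |R|=0.89748 <1
  x=-3.778: |R|=0.77088 <1
  x=-2.130: |R|=0.29957 <1
  x=-5.578: |R|=1.08648 >1
  x=-5.561: |R|=1.08410 >1
  x=-5.421: |R|=1.06412 >1
So |R|<1 on (-5.0000, 0).

(-5.0000,0); λ=-9 ⇒ h* = (5)/9 = 0.5556.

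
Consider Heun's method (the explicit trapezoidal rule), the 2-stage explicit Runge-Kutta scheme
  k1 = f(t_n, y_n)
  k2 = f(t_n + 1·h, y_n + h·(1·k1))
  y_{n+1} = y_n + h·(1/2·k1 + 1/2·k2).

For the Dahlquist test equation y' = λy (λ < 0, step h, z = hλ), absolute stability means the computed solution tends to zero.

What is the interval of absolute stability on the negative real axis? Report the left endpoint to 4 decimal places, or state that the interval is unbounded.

z∈(-2.0000,0).

With y'=λy (z=hλ):
  order 2, 2-stage ⇒ R(z)=1+z+z^2/2
  (e.g. R(-0.77)=0.52645, |R|=0.52645)

Need |R(x)|<1, x<0.
x=-0.77: |R|=0.5264
|R(-1.42)|=0.5882 |R(-0.97)|=0.5005 |R(-0.58)|=0.5882
Bisect:
  x_lo=-2.6001 |R|=1.7801  x_hi=-0.2599 |R|=0.7739
  mid=-1.42996 |R|=0.59243 →hi
  mid=-2.01501 |R|=1.01513 →lo
  mid=-1.72249 |R|=0.76100 →hi
  mid=-1.86875 |R|=0.87736 →hi
  mid=-1.94188 |R|=0.94357 →hi
  mid=-1.97845 |R|=0.97868 →hi
  mid=-1.99673 |R|=0.99674 →hi
  ...
  [-2.00002,-1.99987] ⇒ x*=-2.0000
Stable set (-2.0000, 0).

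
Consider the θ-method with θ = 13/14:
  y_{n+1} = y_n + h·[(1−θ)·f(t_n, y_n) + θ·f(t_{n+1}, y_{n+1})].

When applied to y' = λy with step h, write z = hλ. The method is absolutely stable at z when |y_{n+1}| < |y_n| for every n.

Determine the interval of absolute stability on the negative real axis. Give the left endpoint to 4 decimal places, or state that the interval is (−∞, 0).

unbounded; (−∞, 0).

On y'=λy, z=hλ:
  y_{n+1} = y_n + z·[1/14·y_n + 13/14·y_{n+1}] ⇒ (1 − 13/14z)y_{n+1} = (1 + 1/14z)y_n
  R(z) = (1 + 1/14z)/(1 − 13/14z).

Find x<0 with |R(x)|<1.
x=-1.71: |R|=0.3392
x=-2: |R|=0.3000
x=-10: |R|=0.0278
x=-100: |R|=0.0654
θ=13/14≥1/2 ⇒ |1+1/14x|<|1−13/14x| ∀x<0 ⇒ interval (−∞,0).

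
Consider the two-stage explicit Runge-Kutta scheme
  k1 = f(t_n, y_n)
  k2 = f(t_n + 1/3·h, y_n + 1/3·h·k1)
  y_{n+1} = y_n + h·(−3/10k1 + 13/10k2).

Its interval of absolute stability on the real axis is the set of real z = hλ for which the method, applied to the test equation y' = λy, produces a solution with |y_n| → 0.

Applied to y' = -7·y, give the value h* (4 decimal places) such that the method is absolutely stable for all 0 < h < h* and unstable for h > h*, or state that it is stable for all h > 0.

With y'=λy (z=hλ):
  k1=λy_n ⇒ h·k1=z·y_n;  k2=λ(1+1/3z)y_n ⇒ h·k2=z(1+1/3z)y_n
  y_{n+1}/y_n = 1 − 3/10z + 13/10z(1+1/3z) = 1 + z + 13/30z²
  ⇒ R(z) = 1 + z + 13/30z².

Need |R(x)|<1, x<0.
x=-0.53: |R|=0.5917
R=1: x+13/30x²=0 ⇒ x=−30/13=-2.3077; min R=1−1/(4·13/30)=0.4231>−1
Confirm numerically:
  x=-2.205: |R|=0.90188 <1
  x=-1.289: |R|=0.43099 <1
  x=-1.148: |R|=0.42309 <1
  x=-2.777: |R|=1.56475 >1
  x=-2.732: |R|=1.50232 >1
  x=-2.368: |R|=1.06188 >1
Interval (-2.3077, 0).

(-2.3077,0); λ=-7 ⇒ h* = (30/13)/7 = 0.3297.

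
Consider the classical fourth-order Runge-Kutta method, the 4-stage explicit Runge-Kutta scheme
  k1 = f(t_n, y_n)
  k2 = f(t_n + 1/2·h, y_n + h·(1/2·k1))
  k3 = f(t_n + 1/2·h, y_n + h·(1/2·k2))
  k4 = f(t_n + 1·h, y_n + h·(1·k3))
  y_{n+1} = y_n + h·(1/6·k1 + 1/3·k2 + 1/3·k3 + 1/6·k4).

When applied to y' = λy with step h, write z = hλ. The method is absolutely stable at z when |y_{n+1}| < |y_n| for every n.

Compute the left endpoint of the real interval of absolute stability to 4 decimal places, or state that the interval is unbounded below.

left endpoint -2.7853.

Set f=λy, z=hλ:
  order 4, 4-stage ⇒ R(z)=1+z+z^2/2+z^3/6+z^4/24
  (e.g. R(-0.64)=0.52810, |R|=0.52810)

Find x<0 with |R(x)|<1.
x=-0.64: |R|=0.5281
|R(-2.46)|=0.6106 |R(-1.39)|=0.2840 |R(-1.01)|=0.3717
Bisect:
  x_lo=-3.1471 |R|=1.6974  x_hi=-0.1037 |R|=0.9015
  mid=-1.62541 |R|=0.27069 →hi
  mid=-2.38627 |R|=0.54723 →hi
  mid=-2.76670 |R|=0.97233 →hi
  mid=-2.95692 |R|=1.29113 →lo
  mid=-2.86181 |R|=1.12163 →lo
  mid=-2.81426 |R|=1.04455 →lo
  mid=-2.79048 |R|=1.00785 →lo
  mid=-2.77859 |R|=0.98994 →hi
  ...
  [-2.78546,-2.78528] ⇒ x*=-2.7853
Stable set (-2.7853, 0).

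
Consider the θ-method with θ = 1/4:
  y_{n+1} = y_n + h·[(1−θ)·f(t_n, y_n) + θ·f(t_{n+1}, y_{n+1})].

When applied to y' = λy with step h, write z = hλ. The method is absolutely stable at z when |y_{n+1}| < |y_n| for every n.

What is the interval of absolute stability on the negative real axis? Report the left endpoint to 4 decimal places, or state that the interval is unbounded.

z∈(-4.0000,0).

Set f=λy, z=hλ:
  y_{n+1} = y_n + z·[3/4·y_n + 1/4·y_{n+1}] ⇒ (1 − 1/4z)y_{n+1} = (1 + 3/4z)y_n
  R(z) = (1 + 3/4z)/(1 − 1/4z).

Boundary: |R(x)|=1, x<0.
x=-0.92: |R|=0.2520
R=−1: 1+3/4x = −1+1/4x ⇒ -1/2x=2 ⇒ x=2/(-1/2)=-4.0000
Confirm numerically:
  x=-3.656: |R|=0.91014 <1
  x=-3.635: |R|=0.90439 <1
  x=-3.084: |R|=0.74139 <1
  x=-1.873: |R|=0.27567 <1
  x=-4.141: |R|=1.03464 >1
  x=-4.039: |R|=1.00970 >1
So |R|<1 on (-4.0000, 0).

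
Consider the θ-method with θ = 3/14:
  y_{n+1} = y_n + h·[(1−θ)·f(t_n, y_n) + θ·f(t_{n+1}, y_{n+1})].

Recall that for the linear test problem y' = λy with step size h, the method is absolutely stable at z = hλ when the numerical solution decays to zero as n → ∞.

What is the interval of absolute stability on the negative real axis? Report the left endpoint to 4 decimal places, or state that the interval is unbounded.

(-3.5000, 0).

Test eqn y'=λy, z=hλ:
  y_{n+1} = y_n + z·[11/14·y_n + 3/14·y_{n+1}] ⇒ (1 − 3/14z)y_{n+1} = (1 + 11/14z)y_n
  so R(z) = (1 + 11/14z)/(1 − 3/14z).

Need |R(x)|<1, x<0.
x=-1.14: |R|=0.0838
R=−1: 1+11/14x = −1+3/14x ⇒ -4/7x=2 ⇒ x=2/(-4/7)=-3.5000
Confirm numerically:
  x=-3.138: |R|=0.87631 <1
  x=-2.348: |R|=0.56206 <1
  x=-1.527: |R|=0.15053 <1
  x=-3.909: |R|=1.12718 >1
  x=-3.718: |R|=1.06933 >1
  x=-3.688: |R|=1.06001 >1
Stable set (-3.5000, 0).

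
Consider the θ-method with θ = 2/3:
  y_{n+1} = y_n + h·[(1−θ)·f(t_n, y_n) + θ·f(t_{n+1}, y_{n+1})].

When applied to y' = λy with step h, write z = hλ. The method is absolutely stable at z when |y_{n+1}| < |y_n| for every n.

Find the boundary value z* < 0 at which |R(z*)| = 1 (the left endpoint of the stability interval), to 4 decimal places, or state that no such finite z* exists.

unbounded; (−∞, 0).

With y'=λy (z=hλ):
  y_{n+1} = y_n + z·[1/3·y_n + 2/3·y_{n+1}] ⇒ (1 − 2/3z)y_{n+1} = (1 + 1/3z)y_n
  Hence R(z) = (1 + 1/3z)/(1 − 2/3z).

Solve |R(x)|<1 on ℝ⁻.
x=-1.12: |R|=0.3588
x=-2: |R|=0.1429
x=-10: |R|=0.3043
x=-100: |R|=0.4778
θ=2/3≥1/2 ⇒ |1+1/3x|<|1−2/3x| ∀x<0 ⇒ unbounded interval.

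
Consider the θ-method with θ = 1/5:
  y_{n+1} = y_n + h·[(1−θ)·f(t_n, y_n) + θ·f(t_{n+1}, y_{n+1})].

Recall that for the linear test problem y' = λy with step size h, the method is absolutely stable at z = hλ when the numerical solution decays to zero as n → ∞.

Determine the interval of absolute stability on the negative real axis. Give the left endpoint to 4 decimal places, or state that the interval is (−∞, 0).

On y'=λy, z=hλ:
  y_{n+1} = y_n + z·[4/5·y_n + 1/5·y_{n+1}] ⇒ (1 − 1/5z)y_{n+1} = (1 + 4/5z)y_n
  R(z) = (1 + 4/5z)/(1 − 1/5z).

Need |R(x)|<1, x<0.
x=-0.51: |R|=0.5372
R=−1: 1+4/5x = −1+1/5x ⇒ -3/5x=2 ⇒ x=2/(-3/5)=-3.3333
Confirm numerically:
  x=-2.411: |R|=0.62664 <1
  x=-2.368: |R|=0.60695 <1
  x=-1.655: |R|=0.24343 <1
  x=-3.853: |R|=1.17610 >1
  x=-3.394: |R|=1.02168 >1
  x=-3.364: |R|=1.01100 >1
Stable set (-3.3333, 0).

z∈(-3.3333,0).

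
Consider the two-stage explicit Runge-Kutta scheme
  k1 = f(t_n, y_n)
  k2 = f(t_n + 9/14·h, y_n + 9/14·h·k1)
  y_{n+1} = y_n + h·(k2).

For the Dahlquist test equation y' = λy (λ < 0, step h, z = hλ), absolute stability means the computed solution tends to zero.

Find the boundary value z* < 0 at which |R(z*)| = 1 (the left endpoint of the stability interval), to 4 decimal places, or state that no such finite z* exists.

z* = -1.5556.

With y'=λy (z=hλ):
  k1=λy_n ⇒ h·k1=z·y_n;  k2=λ(1+9/14z)y_n ⇒ h·k2=z(1+9/14z)y_n
  y_{n+1}/y_n = 1 + z(1+9/14z) = 1 + z + 9/14z²
  ⇒ R(z) = 1 + z + 9/14z².

Solve |R(x)|<1 on ℝ⁻.
x=-1.52: |R|=0.9653
R=1: x+9/14x²=0 ⇒ x=−14/9=-1.5556; min R=1−1/(4·9/14)=0.6111>−1
Confirm numerically:
  x=-1.455: |R|=0.90594 <1
  x=-0.753: |R|=0.61151 <1
  x=-0.651: |R|=0.62144 <1
  x=-2.025: |R|=1.61112 >1
  x=-1.922: |R|=1.45277 >1
Interval (-1.5556, 0).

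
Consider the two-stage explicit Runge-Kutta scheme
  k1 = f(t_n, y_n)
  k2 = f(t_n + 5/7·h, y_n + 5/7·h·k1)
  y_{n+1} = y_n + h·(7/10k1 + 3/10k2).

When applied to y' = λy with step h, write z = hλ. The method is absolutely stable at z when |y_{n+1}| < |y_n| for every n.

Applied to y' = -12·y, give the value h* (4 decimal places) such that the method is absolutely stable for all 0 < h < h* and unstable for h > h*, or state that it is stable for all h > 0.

With y'=λy (z=hλ):
  k1=λy_n ⇒ h·k1=z·y_n;  k2=λ(1+5/7z)y_n ⇒ h·k2=z(1+5/7z)y_n
  y_{n+1}/y_n = 1 + 7/10z + 3/10z(1+5/7z) = 1 + z + 3/14z²
  R(z) = 1 + z + 3/14z².

Solve |R(x)|<1 on ℝ⁻.
x=-0.32: |R|=0.7019
R=1: x+3/14x²=0 ⇒ x=−14/3=-4.6667; min R=1−1/(4·3/14)=-0.1667>−1
Confirm numerically:
  x=-4.013: |R|=0.43789 <1
  x=-3.170: |R|=0.01666 <1
  x=-3.032: |R|=0.06207 <1
  x=-2.465: |R|=0.16295 <1
  x=-5.147: |R|=1.52977 >1
  x=-5.091: |R|=1.46292 >1
  x=-5.027: |R|=1.38816 >1
Interval (-4.6667, 0).

(-4.6667,0); λ=-12 ⇒ h* = (14/3)/12 = 0.3889.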